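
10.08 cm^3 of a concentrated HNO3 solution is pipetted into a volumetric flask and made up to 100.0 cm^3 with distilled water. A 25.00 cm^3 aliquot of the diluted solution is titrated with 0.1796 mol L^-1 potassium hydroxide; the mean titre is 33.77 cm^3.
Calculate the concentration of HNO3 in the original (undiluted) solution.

HNO3 + KOH → KNO3 + H2O
n(KOH) = 0.03377 × 0.1796 = 6.065 × 10^-3 mol
n(HNO3) in the aliquot = 6.065 × 10^-3 mol (1:1 ratio)
[HNO3]_dilute = 6.065 × 10^-3 / 0.02500 = 0.2426 mol/L
Dilution factor = 100.0 / 10.08 = 9.921
[HNO3]_stock = 0.2426 × 9.921 = 2.407 mol/L

2.407 mol/L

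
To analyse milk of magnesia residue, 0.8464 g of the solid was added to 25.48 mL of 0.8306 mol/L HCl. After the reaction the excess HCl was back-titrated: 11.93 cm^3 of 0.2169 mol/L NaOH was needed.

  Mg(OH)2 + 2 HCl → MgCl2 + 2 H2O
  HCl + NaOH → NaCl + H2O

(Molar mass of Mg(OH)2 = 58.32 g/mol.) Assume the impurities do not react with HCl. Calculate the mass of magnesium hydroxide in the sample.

n(HCl) added = 0.02548 × 0.8306 = 0.02116 mol
n(NaOH) used in back-titration = 0.01193 × 0.2169 = 2.588 × 10^-3 mol
n(HCl) left over = 2.588 × 10^-3 mol (1:1 ratio)
n(HCl) consumed by analyte = 0.02116 − 2.588 × 10^-3 = 0.01858 mol
From the 1:2 ratio, n(Mg(OH)2) = 1/2 × 0.01858 = 9.288 × 10^-3 mol
mass of Mg(OH)2 = 9.288 × 10^-3 × 58.32 = 0.5417 g

0.5417 g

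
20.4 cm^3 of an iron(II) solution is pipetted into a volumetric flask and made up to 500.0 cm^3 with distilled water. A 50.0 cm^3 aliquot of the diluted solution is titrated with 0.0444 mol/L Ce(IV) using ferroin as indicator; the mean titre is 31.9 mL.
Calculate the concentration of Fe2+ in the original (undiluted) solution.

Ce^4+ + Fe^2+ → Ce^3+ + Fe^3+
n(Ce4+) = 0.0319 × 0.0444 = 1.42 × 10^-3 mol
n(Fe2+) in the aliquot = 1.42 × 10^-3 mol (1:1 ratio)
[Fe2+]_dilute = 1.42 × 10^-3 / 0.0500 = 0.0283 mol/L
Dilution factor = 500.0 / 20.4 = 24.51
[Fe2+]_stock = 0.0283 × 24.51 = 0.694 mol/L

0.694 mol/L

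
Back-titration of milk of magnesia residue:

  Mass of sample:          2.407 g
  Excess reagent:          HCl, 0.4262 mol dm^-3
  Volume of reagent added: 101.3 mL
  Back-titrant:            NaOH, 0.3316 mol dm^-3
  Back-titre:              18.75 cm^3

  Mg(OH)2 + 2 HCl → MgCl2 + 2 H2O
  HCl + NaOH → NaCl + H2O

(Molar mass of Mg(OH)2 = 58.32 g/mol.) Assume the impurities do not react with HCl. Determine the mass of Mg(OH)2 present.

1.078 g

n(HCl) added = 0.1013 × 0.4262 = 0.04317 mol
n(NaOH) used in back-titration = 0.01875 × 0.3316 = 6.218 × 10^-3 mol
n(HCl) left over = 6.218 × 10^-3 mol (1:1 ratio)
n(HCl) consumed by analyte = 0.04317 − 6.218 × 10^-3 = 0.03696 mol
From the 1:2 ratio, n(Mg(OH)2) = 1/2 × 0.03696 = 0.01848 mol
mass of Mg(OH)2 = 0.01848 × 58.32 = 1.078 g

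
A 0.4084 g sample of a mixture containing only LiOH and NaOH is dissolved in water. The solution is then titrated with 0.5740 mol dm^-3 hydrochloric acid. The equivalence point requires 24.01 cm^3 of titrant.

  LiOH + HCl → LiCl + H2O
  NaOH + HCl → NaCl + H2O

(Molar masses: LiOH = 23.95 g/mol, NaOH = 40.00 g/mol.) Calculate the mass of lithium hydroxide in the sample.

n(HCl) = 0.02401 × 0.5740 = 0.01378 mol
Let x = n(LiOH), y = n(NaOH).
Titrant: 1x + 1y = 0.01378;  mass: 23.95x + 40.00y = 0.4084
Solving, x = 8.902 × 10^-3 mol, y = 4.880 × 10^-3 mol
mass of LiOH = 8.902 × 10^-3 × 23.95 = 0.2132 g

0.2132 g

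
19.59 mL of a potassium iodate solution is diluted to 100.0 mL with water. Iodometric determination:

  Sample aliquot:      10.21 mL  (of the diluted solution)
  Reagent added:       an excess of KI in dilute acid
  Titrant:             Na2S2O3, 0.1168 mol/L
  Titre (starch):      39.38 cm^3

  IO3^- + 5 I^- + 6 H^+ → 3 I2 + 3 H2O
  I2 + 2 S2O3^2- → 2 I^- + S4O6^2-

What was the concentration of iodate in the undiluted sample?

n(S2O3^2-) = 0.03938 × 0.1168 = 4.600 × 10^-3 mol
n(I2) = n(S2O3^2-)/2 = 2.300 × 10^-3 mol
From the 1:3 ratio, n(IO3^-) in the aliquot = 1/3 × 2.300 × 10^-3 = 7.666 × 10^-4 mol
[IO3^-]_dilute = 7.666 × 10^-4 / 0.01021 = 0.07508 mol/L
[IO3^-]_original = 0.07508 × 100.0/19.59 = 0.3833 mol/L

0.3833 mol/L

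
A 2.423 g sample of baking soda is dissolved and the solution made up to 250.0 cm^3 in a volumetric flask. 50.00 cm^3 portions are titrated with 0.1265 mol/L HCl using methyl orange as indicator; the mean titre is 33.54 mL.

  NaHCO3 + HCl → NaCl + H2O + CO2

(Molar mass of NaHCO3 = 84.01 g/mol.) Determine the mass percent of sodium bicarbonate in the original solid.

73.55 %

n(HCl) per titration = 0.03354 × 0.1265 = 4.243 × 10^-3 mol
n(NaHCO3) in each aliquot = 4.243 × 10^-3 mol (1:1 ratio)
n(NaHCO3) in the whole flask = 4.243 × 10^-3 × 250.0/50.00 = 0.02121 mol
mass of NaHCO3 = 0.02121 × 84.01 = 1.782 g
% NaHCO3 = 1.782 / 2.423 × 100 = 73.55 %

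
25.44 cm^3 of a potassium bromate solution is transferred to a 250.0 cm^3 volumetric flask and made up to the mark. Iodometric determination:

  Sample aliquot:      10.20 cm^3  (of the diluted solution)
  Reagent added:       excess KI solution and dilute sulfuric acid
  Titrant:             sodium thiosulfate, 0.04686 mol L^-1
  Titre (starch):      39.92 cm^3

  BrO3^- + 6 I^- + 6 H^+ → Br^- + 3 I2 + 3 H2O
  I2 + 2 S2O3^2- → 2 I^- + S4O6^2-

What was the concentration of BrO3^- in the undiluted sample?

n(S2O3^2-) = 0.03992 × 0.04686 = 1.871 × 10^-3 mol
n(I2) = n(S2O3^2-)/2 = 9.353 × 10^-4 mol
From the 1:3 ratio, n(BrO3^-) in the aliquot = 1/3 × 9.353 × 10^-4 = 3.118 × 10^-4 mol
[BrO3^-]_dilute = 3.118 × 10^-4 / 0.01020 = 0.03057 mol/L
[BrO3^-]_original = 0.03057 × 250.0/25.44 = 0.3004 mol/L

0.3004 mol/L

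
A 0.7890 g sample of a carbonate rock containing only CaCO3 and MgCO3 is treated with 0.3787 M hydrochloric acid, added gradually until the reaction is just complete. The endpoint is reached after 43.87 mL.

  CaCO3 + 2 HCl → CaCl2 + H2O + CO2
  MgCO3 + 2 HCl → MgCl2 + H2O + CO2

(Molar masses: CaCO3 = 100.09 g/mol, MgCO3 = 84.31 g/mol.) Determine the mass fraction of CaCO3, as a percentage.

71.27 %

n(HCl) = 0.04387 × 0.3787 = 0.01661 mol
Let x = n(CaCO3), y = n(MgCO3).
Titrant: 2x + 2y = 0.01661;  mass: 100.09x + 84.31y = 0.7890
Solving, x = 5.618 × 10^-3 mol, y = 2.689 × 10^-3 mol
mass of CaCO3 = 5.618 × 10^-3 × 100.09 = 0.5623 g
% CaCO3 = 0.5623 / 0.7890 × 100 = 71.27 %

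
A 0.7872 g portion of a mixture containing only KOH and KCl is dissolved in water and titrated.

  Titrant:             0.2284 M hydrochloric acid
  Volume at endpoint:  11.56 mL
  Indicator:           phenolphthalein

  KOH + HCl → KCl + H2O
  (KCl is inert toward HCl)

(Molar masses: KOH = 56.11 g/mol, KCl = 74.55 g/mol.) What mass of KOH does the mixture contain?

0.1481 g

n(HCl) = 0.01156 × 0.2284 = 2.640 × 10^-3 mol
Let x = n(KOH), y = n(KCl).
Titrant: 1x = 2.640 × 10^-3;  mass: 56.11x + 74.55y = 0.7872
Solving, x = 2.640 × 10^-3 mol, y = 8.572 × 10^-3 mol
mass of KOH = 2.640 × 10^-3 × 56.11 = 0.1481 g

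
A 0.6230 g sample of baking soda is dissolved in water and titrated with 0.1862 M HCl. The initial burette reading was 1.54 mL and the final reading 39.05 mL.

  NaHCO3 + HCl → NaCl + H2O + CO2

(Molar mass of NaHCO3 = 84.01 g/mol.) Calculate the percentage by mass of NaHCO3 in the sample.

n(HCl) = 0.03751 L × 0.1862 mol/L = 6.984 × 10^-3 mol
n(NaHCO3) = 6.984 × 10^-3 mol (1:1 ratio)
mass of NaHCO3 = 6.984 × 10^-3 × 84.01 g/mol = 0.5868 g
% NaHCO3 = 0.5868 / 0.6230 × 100 = 94.18 %

94.18 %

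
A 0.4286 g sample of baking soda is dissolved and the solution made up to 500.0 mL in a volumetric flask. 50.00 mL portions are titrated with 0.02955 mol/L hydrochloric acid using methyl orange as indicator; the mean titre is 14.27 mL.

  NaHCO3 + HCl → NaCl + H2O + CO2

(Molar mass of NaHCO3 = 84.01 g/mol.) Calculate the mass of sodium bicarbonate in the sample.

n(HCl) per titration = 0.01427 × 0.02955 = 4.217 × 10^-4 mol
n(NaHCO3) in each aliquot = 4.217 × 10^-4 mol (1:1 ratio)
n(NaHCO3) in the whole flask = 4.217 × 10^-4 × 500.0/50.00 = 4.217 × 10^-3 mol
mass of NaHCO3 = 4.217 × 10^-3 × 84.01 = 0.3543 g

0.3543 g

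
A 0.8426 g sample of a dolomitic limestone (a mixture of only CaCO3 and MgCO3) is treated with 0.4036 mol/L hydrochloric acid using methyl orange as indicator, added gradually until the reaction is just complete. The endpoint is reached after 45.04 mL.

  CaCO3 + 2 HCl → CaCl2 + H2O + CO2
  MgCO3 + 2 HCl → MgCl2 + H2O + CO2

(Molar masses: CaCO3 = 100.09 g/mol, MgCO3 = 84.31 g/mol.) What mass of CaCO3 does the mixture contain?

n(HCl) = 0.04504 × 0.4036 = 0.01818 mol
Let x = n(CaCO3), y = n(MgCO3).
Titrant: 2x + 2y = 0.01818;  mass: 100.09x + 84.31y = 0.8426
Solving, x = 4.835 × 10^-3 mol, y = 4.254 × 10^-3 mol
mass of CaCO3 = 4.835 × 10^-3 × 100.09 = 0.4840 g

0.4840 g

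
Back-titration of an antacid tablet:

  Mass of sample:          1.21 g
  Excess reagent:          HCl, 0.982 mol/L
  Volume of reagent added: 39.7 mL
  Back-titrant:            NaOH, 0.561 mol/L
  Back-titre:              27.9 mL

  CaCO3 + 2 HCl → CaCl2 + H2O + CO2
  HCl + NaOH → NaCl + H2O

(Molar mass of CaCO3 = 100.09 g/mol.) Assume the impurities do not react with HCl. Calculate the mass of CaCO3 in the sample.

n(HCl) added = 0.0397 × 0.982 = 0.0390 mol
n(NaOH) used in back-titration = 0.0279 × 0.561 = 0.0157 mol
n(HCl) left over = 0.0157 mol (1:1 ratio)
n(HCl) consumed by analyte = 0.0390 − 0.0157 = 0.0233 mol
From the 1:2 ratio, n(CaCO3) = 1/2 × 0.0233 = 0.0117 mol
mass of CaCO3 = 0.0117 × 100.09 = 1.17 g

1.17 g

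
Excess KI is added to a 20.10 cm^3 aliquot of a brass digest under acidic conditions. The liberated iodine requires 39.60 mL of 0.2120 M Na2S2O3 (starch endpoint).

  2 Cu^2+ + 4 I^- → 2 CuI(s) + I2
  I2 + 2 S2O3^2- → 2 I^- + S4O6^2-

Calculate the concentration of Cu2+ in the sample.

n(S2O3^2-) = 0.03960 × 0.2120 = 8.395 × 10^-3 mol
n(I2) = n(S2O3^2-)/2 = 4.198 × 10^-3 mol
From the 2:1 ratio, n(Cu2+) in the aliquot = 2/1 × 4.198 × 10^-3 = 8.395 × 10^-3 mol
[Cu2+] = 8.395 × 10^-3 / 0.02010 = 0.4177 mol/L

0.4177 M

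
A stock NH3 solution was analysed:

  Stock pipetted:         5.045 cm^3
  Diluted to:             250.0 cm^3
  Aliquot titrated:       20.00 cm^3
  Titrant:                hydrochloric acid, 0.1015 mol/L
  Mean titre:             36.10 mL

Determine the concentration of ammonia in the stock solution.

NH3 + HCl → NH4Cl
n(HCl) = 0.03610 × 0.1015 = 3.664 × 10^-3 mol
n(NH3) in the aliquot = 3.664 × 10^-3 mol (1:1 ratio)
[NH3]_dilute = 3.664 × 10^-3 / 0.02000 = 0.1832 mol/L
Dilution factor = 250.0 / 5.045 = 49.55
[NH3]_stock = 0.1832 × 49.55 = 9.079 mol/L

9.079 mol/L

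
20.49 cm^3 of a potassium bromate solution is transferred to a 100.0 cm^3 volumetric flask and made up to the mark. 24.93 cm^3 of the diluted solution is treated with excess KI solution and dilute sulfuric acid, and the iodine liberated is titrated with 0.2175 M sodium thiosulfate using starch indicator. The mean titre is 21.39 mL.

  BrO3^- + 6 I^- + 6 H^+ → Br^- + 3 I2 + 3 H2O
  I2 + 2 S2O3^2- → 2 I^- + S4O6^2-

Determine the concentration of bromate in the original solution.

0.1518 M

n(S2O3^2-) = 0.02139 × 0.2175 = 4.652 × 10^-3 mol
n(I2) = n(S2O3^2-)/2 = 2.326 × 10^-3 mol
From the 1:3 ratio, n(BrO3^-) in the aliquot = 1/3 × 2.326 × 10^-3 = 7.754 × 10^-4 mol
[BrO3^-]_dilute = 7.754 × 10^-4 / 0.02493 = 0.03110 mol/L
[BrO3^-]_original = 0.03110 × 100.0/20.49 = 0.1518 mol/L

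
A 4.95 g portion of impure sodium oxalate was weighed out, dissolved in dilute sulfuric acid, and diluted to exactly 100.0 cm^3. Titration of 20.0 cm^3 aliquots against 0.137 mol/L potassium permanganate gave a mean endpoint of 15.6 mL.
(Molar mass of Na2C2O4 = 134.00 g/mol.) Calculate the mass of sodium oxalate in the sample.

3.58 g

2 MnO4^- + 5 C2O4^2- + 16 H^+ → 2 Mn^2+ + 10 CO2 + 8 H2O
n(KMnO4) per titration = 0.0156 × 0.137 = 2.14 × 10^-3 mol
From the 5:2 ratio, n(Na2C2O4) in each aliquot = 5/2 × 2.14 × 10^-3 = 5.34 × 10^-3 mol
n(Na2C2O4) in the whole flask = 5.34 × 10^-3 × 100.0/20.0 = 0.0267 mol
mass of Na2C2O4 = 0.0267 × 134.00 = 3.58 g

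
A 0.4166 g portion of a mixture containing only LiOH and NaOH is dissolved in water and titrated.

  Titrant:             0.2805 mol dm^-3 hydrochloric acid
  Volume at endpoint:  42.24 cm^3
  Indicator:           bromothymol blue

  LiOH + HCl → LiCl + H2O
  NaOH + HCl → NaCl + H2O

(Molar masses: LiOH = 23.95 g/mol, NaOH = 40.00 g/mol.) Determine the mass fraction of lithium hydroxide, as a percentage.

n(HCl) = 0.04224 × 0.2805 = 0.01185 mol
Let x = n(LiOH), y = n(NaOH).
Titrant: 1x + 1y = 0.01185;  mass: 23.95x + 40.00y = 0.4166
Solving, x = 3.572 × 10^-3 mol, y = 8.276 × 10^-3 mol
mass of LiOH = 3.572 × 10^-3 × 23.95 = 0.08555 g
% LiOH = 0.08555 / 0.4166 × 100 = 20.54 %

20.54 %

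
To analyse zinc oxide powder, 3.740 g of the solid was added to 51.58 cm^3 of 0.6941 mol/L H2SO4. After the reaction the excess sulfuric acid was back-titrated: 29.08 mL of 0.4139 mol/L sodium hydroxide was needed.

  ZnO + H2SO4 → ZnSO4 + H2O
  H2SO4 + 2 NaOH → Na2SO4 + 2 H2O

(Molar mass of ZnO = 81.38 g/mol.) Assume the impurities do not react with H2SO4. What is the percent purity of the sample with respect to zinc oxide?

64.81 %

n(H2SO4) added = 0.05158 × 0.6941 = 0.03580 mol
n(NaOH) used in back-titration = 0.02908 × 0.4139 = 0.01204 mol
From the 1:2 ratio, n(H2SO4) left over = 1/2 × 0.01204 = 6.018 × 10^-3 mol
n(H2SO4) consumed by analyte = 0.03580 − 6.018 × 10^-3 = 0.02978 mol
n(ZnO) = 0.02978 mol (1:1 ratio)
mass of ZnO = 0.02978 × 81.38 = 2.424 g
% ZnO = 2.424 / 3.740 × 100 = 64.81 %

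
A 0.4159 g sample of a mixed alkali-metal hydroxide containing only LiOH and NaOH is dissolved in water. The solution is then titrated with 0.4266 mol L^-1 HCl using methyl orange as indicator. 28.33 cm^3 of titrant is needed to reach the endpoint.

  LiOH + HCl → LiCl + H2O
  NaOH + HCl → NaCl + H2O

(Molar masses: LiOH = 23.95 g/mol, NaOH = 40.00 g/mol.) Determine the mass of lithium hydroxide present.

n(HCl) = 0.02833 × 0.4266 = 0.01209 mol
Let x = n(LiOH), y = n(NaOH).
Titrant: 1x + 1y = 0.01209;  mass: 23.95x + 40.00y = 0.4159
Solving, x = 4.207 × 10^-3 mol, y = 7.879 × 10^-3 mol
mass of LiOH = 4.207 × 10^-3 × 23.95 = 0.1008 g

0.1008 g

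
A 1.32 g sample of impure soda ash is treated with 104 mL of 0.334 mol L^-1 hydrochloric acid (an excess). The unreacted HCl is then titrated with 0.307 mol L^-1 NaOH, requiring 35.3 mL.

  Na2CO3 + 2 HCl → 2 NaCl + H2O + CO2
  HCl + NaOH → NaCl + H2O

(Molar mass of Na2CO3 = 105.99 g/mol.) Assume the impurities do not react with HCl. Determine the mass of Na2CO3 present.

n(HCl) added = 0.104 × 0.334 = 0.0347 mol
n(NaOH) used in back-titration = 0.0353 × 0.307 = 0.0108 mol
n(HCl) left over = 0.0108 mol (1:1 ratio)
n(HCl) consumed by analyte = 0.0347 − 0.0108 = 0.0239 mol
From the 1:2 ratio, n(Na2CO3) = 1/2 × 0.0239 = 0.0119 mol
mass of Na2CO3 = 0.0119 × 105.99 = 1.27 g

1.27 g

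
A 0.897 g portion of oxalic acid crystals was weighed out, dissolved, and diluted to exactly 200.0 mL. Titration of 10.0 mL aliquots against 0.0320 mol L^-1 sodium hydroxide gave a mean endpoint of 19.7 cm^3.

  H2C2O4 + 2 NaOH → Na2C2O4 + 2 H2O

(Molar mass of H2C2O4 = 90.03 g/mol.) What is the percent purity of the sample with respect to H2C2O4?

63.3 %

n(NaOH) per titration = 0.0197 × 0.0320 = 6.30 × 10^-4 mol
From the 1:2 ratio, n(H2C2O4) in each aliquot = 1/2 × 6.30 × 10^-4 = 3.15 × 10^-4 mol
n(H2C2O4) in the whole flask = 3.15 × 10^-4 × 200.0/10.0 = 6.30 × 10^-3 mol
mass of H2C2O4 = 6.30 × 10^-3 × 90.03 = 0.568 g
% H2C2O4 = 0.568 / 0.897 × 100 = 63.3 %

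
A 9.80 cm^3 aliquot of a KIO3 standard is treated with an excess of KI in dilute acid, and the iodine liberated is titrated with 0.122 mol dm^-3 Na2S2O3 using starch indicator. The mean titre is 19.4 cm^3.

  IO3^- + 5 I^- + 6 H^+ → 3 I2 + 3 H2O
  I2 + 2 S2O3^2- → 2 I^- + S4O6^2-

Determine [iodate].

0.0403 mol/L

n(S2O3^2-) = 0.0194 × 0.122 = 2.37 × 10^-3 mol
n(I2) = n(S2O3^2-)/2 = 1.18 × 10^-3 mol
From the 1:3 ratio, n(IO3^-) in the aliquot = 1/3 × 1.18 × 10^-3 = 3.94 × 10^-4 mol
[IO3^-] = 3.94 × 10^-4 / 0.00980 = 0.0403 mol/L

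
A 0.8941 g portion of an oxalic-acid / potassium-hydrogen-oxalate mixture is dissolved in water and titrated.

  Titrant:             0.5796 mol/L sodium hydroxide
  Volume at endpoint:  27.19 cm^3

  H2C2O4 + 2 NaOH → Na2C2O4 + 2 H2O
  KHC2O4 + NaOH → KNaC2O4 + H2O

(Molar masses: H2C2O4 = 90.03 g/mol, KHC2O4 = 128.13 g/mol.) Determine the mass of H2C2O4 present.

0.6094 g

n(NaOH) = 0.02719 × 0.5796 = 0.01576 mol
Let x = n(H2C2O4), y = n(KHC2O4).
Titrant: 2x + 1y = 0.01576;  mass: 90.03x + 128.13y = 0.8941
Solving, x = 6.769 × 10^-3 mol, y = 2.222 × 10^-3 mol
mass of H2C2O4 = 6.769 × 10^-3 × 90.03 = 0.6094 g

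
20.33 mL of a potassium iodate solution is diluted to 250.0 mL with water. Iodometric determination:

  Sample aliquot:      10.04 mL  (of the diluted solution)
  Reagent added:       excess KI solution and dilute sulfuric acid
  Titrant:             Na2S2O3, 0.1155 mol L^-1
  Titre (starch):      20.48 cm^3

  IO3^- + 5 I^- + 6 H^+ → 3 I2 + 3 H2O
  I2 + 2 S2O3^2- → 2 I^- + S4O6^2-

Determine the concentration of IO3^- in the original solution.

0.4829 mol/L

n(S2O3^2-) = 0.02048 × 0.1155 = 2.365 × 10^-3 mol
n(I2) = n(S2O3^2-)/2 = 1.183 × 10^-3 mol
From the 1:3 ratio, n(IO3^-) in the aliquot = 1/3 × 1.183 × 10^-3 = 3.942 × 10^-4 mol
[IO3^-]_dilute = 3.942 × 10^-4 / 0.01004 = 0.03927 mol/L
[IO3^-]_original = 0.03927 × 250.0/20.33 = 0.4829 mol/L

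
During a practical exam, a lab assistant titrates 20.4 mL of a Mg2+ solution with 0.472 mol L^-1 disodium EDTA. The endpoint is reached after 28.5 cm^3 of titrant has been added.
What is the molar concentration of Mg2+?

Mg^2+ + EDTA^4- → [Mg(EDTA)]^2-
n(EDTA) = 0.0285 L × 0.472 mol/L = 0.0135 mol
n(Mg2+) = 0.0135 mol (1:1 mole ratio)
[Mg2+] = 0.0135 mol / 0.0204 L = 0.659 mol/L

0.659 mol/L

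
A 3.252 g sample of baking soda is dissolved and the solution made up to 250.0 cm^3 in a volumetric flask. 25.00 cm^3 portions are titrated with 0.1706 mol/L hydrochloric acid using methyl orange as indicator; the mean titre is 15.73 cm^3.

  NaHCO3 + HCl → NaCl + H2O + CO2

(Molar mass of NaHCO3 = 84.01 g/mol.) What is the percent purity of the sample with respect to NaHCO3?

n(HCl) per titration = 0.01573 × 0.1706 = 2.684 × 10^-3 mol
n(NaHCO3) in each aliquot = 2.684 × 10^-3 mol (1:1 ratio)
n(NaHCO3) in the whole flask = 2.684 × 10^-3 × 250.0/25.00 = 0.02684 mol
mass of NaHCO3 = 0.02684 × 84.01 = 2.254 g
% NaHCO3 = 2.254 / 3.252 × 100 = 69.32 %

69.32 %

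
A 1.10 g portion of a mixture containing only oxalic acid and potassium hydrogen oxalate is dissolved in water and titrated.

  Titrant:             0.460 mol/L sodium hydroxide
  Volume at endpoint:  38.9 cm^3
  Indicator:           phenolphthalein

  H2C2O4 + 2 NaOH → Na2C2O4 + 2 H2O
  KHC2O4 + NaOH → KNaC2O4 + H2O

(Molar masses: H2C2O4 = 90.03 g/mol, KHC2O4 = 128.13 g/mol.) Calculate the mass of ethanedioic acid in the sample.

0.646 g

n(NaOH) = 0.0389 × 0.460 = 0.0179 mol
Let x = n(H2C2O4), y = n(KHC2O4).
Titrant: 2x + 1y = 0.0179;  mass: 90.03x + 128.13y = 1.10
Solving, x = 7.18 × 10^-3 mol, y = 3.54 × 10^-3 mol
mass of H2C2O4 = 7.18 × 10^-3 × 90.03 = 0.646 g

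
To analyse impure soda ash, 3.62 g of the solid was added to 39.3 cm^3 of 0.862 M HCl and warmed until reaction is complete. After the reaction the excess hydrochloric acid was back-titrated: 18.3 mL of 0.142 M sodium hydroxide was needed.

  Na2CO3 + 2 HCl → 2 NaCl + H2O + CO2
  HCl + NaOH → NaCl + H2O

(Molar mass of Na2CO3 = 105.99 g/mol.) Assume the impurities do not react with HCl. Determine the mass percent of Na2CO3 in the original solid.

n(HCl) added = 0.0393 × 0.862 = 0.0339 mol
n(NaOH) used in back-titration = 0.0183 × 0.142 = 2.60 × 10^-3 mol
n(HCl) left over = 2.60 × 10^-3 mol (1:1 ratio)
n(HCl) consumed by analyte = 0.0339 − 2.60 × 10^-3 = 0.0313 mol
From the 1:2 ratio, n(Na2CO3) = 1/2 × 0.0313 = 0.0156 mol
mass of Na2CO3 = 0.0156 × 105.99 = 1.66 g
% Na2CO3 = 1.66 / 3.62 × 100 = 45.8 %

45.8 %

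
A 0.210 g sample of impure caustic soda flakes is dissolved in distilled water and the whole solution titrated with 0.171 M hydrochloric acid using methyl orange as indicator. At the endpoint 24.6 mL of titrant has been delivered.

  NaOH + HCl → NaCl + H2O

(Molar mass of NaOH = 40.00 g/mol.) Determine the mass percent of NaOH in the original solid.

n(HCl) = 0.0246 L × 0.171 mol/L = 4.21 × 10^-3 mol
n(NaOH) = 4.21 × 10^-3 mol (1:1 ratio)
mass of NaOH = 4.21 × 10^-3 × 40.00 g/mol = 0.168 g
% NaOH = 0.168 / 0.210 × 100 = 80.1 %

80.1 %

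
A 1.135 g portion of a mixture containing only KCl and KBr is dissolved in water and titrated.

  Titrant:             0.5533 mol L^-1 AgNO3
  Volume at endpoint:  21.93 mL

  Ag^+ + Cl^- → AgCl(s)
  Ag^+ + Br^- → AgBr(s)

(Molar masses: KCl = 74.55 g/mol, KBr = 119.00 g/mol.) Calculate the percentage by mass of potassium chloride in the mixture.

n(AgNO3) = 0.02193 × 0.5533 = 0.01213 mol
Let x = n(KCl), y = n(KBr).
Titrant: 1x + 1y = 0.01213;  mass: 74.55x + 119.00y = 1.135
Solving, x = 6.950 × 10^-3 mol, y = 5.184 × 10^-3 mol
mass of KCl = 6.950 × 10^-3 × 74.55 = 0.5181 g
% KCl = 0.5181 / 1.135 × 100 = 45.65 %

45.65 %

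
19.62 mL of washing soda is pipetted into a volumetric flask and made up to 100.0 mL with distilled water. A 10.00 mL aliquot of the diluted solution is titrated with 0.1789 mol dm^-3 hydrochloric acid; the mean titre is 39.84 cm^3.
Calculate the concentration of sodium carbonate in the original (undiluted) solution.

Na2CO3 + 2 HCl → 2 NaCl + H2O + CO2
n(HCl) = 0.03984 × 0.1789 = 7.127 × 10^-3 mol
From the 1:2 ratio, n(Na2CO3) in the aliquot = 1/2 × 7.127 × 10^-3 = 3.564 × 10^-3 mol
[Na2CO3]_dilute = 3.564 × 10^-3 / 0.01000 = 0.3564 mol/L
Dilution factor = 100.0 / 19.62 = 5.097
[Na2CO3]_stock = 0.3564 × 5.097 = 1.816 mol/L

1.816 mol/L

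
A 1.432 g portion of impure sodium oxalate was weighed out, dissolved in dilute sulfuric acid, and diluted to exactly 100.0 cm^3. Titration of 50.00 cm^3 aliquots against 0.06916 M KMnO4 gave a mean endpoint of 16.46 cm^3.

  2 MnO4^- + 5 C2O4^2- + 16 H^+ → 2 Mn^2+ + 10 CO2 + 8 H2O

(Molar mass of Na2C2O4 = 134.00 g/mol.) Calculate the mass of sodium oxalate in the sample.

n(KMnO4) per titration = 0.01646 × 0.06916 = 1.138 × 10^-3 mol
From the 5:2 ratio, n(Na2C2O4) in each aliquot = 5/2 × 1.138 × 10^-3 = 2.846 × 10^-3 mol
n(Na2C2O4) in the whole flask = 2.846 × 10^-3 × 100.0/50.00 = 5.692 × 10^-3 mol
mass of Na2C2O4 = 5.692 × 10^-3 × 134.00 = 0.7627 g

0.7627 g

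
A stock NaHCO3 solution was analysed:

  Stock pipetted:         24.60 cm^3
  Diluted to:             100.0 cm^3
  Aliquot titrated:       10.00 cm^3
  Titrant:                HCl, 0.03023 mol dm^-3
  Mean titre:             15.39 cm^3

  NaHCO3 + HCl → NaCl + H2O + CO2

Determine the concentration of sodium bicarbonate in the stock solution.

0.1891 mol/L

n(HCl) = 0.01539 × 0.03023 = 4.652 × 10^-4 mol
n(NaHCO3) in the aliquot = 4.652 × 10^-4 mol (1:1 ratio)
[NaHCO3]_dilute = 4.652 × 10^-4 / 0.01000 = 0.04652 mol/L
Dilution factor = 100.0 / 24.60 = 4.065
[NaHCO3]_stock = 0.04652 × 4.065 = 0.1891 mol/L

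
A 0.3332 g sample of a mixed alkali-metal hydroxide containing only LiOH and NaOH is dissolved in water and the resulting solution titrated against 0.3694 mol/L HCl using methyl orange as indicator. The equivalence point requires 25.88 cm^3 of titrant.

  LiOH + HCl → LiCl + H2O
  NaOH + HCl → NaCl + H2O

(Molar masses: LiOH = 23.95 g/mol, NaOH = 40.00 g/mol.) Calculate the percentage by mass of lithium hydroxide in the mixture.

22.04 %

n(HCl) = 0.02588 × 0.3694 = 9.560 × 10^-3 mol
Let x = n(LiOH), y = n(NaOH).
Titrant: 1x + 1y = 9.560 × 10^-3;  mass: 23.95x + 40.00y = 0.3332
Solving, x = 3.066 × 10^-3 mol, y = 6.494 × 10^-3 mol
mass of LiOH = 3.066 × 10^-3 × 23.95 = 0.07342 g
% LiOH = 0.07342 / 0.3332 × 100 = 22.04 %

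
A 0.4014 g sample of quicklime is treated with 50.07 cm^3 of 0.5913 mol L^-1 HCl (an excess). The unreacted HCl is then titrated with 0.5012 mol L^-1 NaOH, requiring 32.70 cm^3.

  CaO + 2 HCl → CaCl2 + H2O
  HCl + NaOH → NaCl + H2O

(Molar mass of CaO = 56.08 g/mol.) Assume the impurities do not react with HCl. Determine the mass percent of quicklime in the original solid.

92.33 %

n(HCl) added = 0.05007 × 0.5913 = 0.02961 mol
n(NaOH) used in back-titration = 0.03270 × 0.5012 = 0.01639 mol
n(HCl) left over = 0.01639 mol (1:1 ratio)
n(HCl) consumed by analyte = 0.02961 − 0.01639 = 0.01322 mol
From the 1:2 ratio, n(CaO) = 1/2 × 0.01322 = 6.609 × 10^-3 mol
mass of CaO = 6.609 × 10^-3 × 56.08 = 0.3706 g
% CaO = 0.3706 / 0.4014 × 100 = 92.33 %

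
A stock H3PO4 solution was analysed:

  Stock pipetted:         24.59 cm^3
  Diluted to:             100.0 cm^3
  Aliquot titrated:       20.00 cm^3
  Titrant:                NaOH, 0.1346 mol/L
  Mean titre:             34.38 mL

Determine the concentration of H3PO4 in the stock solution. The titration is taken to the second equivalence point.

0.4705 mol/L

H3PO4 + 2 NaOH → Na2HPO4 + 2 H2O
n(NaOH) = 0.03438 × 0.1346 = 4.628 × 10^-3 mol
From the 1:2 ratio, n(H3PO4) in the aliquot = 1/2 × 4.628 × 10^-3 = 2.314 × 10^-3 mol
[H3PO4]_dilute = 2.314 × 10^-3 / 0.02000 = 0.1157 mol/L
Dilution factor = 100.0 / 24.59 = 4.067
[H3PO4]_stock = 0.1157 × 4.067 = 0.4705 mol/L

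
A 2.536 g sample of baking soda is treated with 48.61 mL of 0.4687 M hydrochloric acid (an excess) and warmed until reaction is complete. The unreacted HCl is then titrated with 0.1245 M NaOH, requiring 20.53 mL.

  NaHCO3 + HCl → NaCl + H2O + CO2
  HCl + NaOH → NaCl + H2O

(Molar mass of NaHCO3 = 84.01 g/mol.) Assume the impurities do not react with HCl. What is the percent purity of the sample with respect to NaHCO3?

n(HCl) added = 0.04861 × 0.4687 = 0.02278 mol
n(NaOH) used in back-titration = 0.02053 × 0.1245 = 2.556 × 10^-3 mol
n(HCl) left over = 2.556 × 10^-3 mol (1:1 ratio)
n(HCl) consumed by analyte = 0.02278 − 2.556 × 10^-3 = 0.02023 mol
n(NaHCO3) = 0.02023 mol (1:1 ratio)
mass of NaHCO3 = 0.02023 × 84.01 = 1.699 g
% NaHCO3 = 1.699 / 2.536 × 100 = 67.01 %

67.01 %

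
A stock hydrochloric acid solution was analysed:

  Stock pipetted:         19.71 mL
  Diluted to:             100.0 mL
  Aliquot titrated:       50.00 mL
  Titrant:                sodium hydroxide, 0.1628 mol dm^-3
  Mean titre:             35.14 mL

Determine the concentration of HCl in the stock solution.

HCl + NaOH → NaCl + H2O
n(NaOH) = 0.03514 × 0.1628 = 5.721 × 10^-3 mol
n(HCl) in the aliquot = 5.721 × 10^-3 mol (1:1 ratio)
[HCl]_dilute = 5.721 × 10^-3 / 0.05000 = 0.1144 mol/L
Dilution factor = 100.0 / 19.71 = 5.074
[HCl]_stock = 0.1144 × 5.074 = 0.5805 mol/L

0.5805 mol/L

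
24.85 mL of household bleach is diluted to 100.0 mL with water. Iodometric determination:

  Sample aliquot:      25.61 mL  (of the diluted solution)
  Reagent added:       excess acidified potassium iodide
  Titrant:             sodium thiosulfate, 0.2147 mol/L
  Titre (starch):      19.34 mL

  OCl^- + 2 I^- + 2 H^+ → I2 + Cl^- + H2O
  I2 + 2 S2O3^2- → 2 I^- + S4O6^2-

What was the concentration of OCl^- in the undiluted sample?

n(S2O3^2-) = 0.01934 × 0.2147 = 4.152 × 10^-3 mol
n(I2) = n(S2O3^2-)/2 = 2.076 × 10^-3 mol
n(OCl^-) in the aliquot = 2.076 × 10^-3 mol (1:1 ratio)
[OCl^-]_dilute = 2.076 × 10^-3 / 0.02561 = 0.08107 mol/L
[OCl^-]_original = 0.08107 × 100.0/24.85 = 0.3262 mol/L

0.3262 mol/L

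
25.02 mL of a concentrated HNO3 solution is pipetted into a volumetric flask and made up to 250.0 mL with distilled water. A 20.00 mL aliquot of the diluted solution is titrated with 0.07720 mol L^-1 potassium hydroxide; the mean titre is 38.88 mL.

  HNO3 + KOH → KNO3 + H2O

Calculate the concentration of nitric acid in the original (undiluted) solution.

1.500 mol/L

n(KOH) = 0.03888 × 0.07720 = 3.002 × 10^-3 mol
n(HNO3) in the aliquot = 3.002 × 10^-3 mol (1:1 ratio)
[HNO3]_dilute = 3.002 × 10^-3 / 0.02000 = 0.1501 mol/L
Dilution factor = 250.0 / 25.02 = 9.992
[HNO3]_stock = 0.1501 × 9.992 = 1.500 mol/L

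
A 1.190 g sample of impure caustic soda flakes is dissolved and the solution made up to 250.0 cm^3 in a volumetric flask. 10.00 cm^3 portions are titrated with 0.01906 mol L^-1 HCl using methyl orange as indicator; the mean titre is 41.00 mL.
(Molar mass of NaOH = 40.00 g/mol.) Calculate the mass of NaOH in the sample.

NaOH + HCl → NaCl + H2O
n(HCl) per titration = 0.04100 × 0.01906 = 7.815 × 10^-4 mol
n(NaOH) in each aliquot = 7.815 × 10^-4 mol (1:1 ratio)
n(NaOH) in the whole flask = 7.815 × 10^-4 × 250.0/10.00 = 0.01954 mol
mass of NaOH = 0.01954 × 40.00 = 0.7815 g

0.7815 g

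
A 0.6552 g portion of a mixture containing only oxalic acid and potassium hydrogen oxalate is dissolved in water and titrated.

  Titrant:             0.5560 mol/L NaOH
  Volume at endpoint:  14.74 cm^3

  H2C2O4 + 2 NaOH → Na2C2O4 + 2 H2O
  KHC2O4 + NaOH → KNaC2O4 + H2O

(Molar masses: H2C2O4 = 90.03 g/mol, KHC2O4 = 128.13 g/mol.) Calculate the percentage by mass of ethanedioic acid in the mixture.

n(NaOH) = 0.01474 × 0.5560 = 8.195 × 10^-3 mol
Let x = n(H2C2O4), y = n(KHC2O4).
Titrant: 2x + 1y = 8.195 × 10^-3;  mass: 90.03x + 128.13y = 0.6552
Solving, x = 2.376 × 10^-3 mol, y = 3.444 × 10^-3 mol
mass of H2C2O4 = 2.376 × 10^-3 × 90.03 = 0.2139 g
% H2C2O4 = 0.2139 / 0.6552 × 100 = 32.64 %

32.64 %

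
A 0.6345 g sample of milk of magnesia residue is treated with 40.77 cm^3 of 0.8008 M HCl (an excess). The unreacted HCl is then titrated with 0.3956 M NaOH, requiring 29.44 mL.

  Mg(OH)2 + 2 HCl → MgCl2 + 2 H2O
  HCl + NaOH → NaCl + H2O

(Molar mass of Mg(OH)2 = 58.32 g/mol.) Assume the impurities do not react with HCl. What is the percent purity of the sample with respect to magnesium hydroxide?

n(HCl) added = 0.04077 × 0.8008 = 0.03265 mol
n(NaOH) used in back-titration = 0.02944 × 0.3956 = 0.01165 mol
n(HCl) left over = 0.01165 mol (1:1 ratio)
n(HCl) consumed by analyte = 0.03265 − 0.01165 = 0.02100 mol
From the 1:2 ratio, n(Mg(OH)2) = 1/2 × 0.02100 = 0.01050 mol
mass of Mg(OH)2 = 0.01050 × 58.32 = 0.6124 g
% Mg(OH)2 = 0.6124 / 0.6345 × 100 = 96.52 %

96.52 %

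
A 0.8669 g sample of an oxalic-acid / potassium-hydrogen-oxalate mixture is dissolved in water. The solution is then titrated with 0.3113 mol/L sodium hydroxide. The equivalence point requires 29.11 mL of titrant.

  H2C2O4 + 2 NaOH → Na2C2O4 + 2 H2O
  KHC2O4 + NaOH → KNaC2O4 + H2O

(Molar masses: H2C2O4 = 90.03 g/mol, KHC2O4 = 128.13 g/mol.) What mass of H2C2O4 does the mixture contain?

n(NaOH) = 0.02911 × 0.3113 = 9.062 × 10^-3 mol
Let x = n(H2C2O4), y = n(KHC2O4).
Titrant: 2x + 1y = 9.062 × 10^-3;  mass: 90.03x + 128.13y = 0.8669
Solving, x = 1.770 × 10^-3 mol, y = 5.522 × 10^-3 mol
mass of H2C2O4 = 1.770 × 10^-3 × 90.03 = 0.1593 g

0.1593 g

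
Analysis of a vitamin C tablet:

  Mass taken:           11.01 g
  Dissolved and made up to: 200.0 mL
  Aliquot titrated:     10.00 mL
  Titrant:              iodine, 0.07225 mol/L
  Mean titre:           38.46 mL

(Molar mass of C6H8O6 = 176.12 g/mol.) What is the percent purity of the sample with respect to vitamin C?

C6H8O6 + I2 → C6H6O6 + 2 HI
n(I2) per titration = 0.03846 × 0.07225 = 2.779 × 10^-3 mol
n(C6H8O6) in each aliquot = 2.779 × 10^-3 mol (1:1 ratio)
n(C6H8O6) in the whole flask = 2.779 × 10^-3 × 200.0/10.00 = 0.05557 mol
mass of C6H8O6 = 0.05557 × 176.12 = 9.788 g
% C6H8O6 = 9.788 / 11.01 × 100 = 88.90 %

88.90 %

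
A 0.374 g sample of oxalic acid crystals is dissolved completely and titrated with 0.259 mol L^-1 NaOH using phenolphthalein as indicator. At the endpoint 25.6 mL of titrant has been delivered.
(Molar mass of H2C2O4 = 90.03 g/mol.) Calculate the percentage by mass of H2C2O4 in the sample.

H2C2O4 + 2 NaOH → Na2C2O4 + 2 H2O
n(NaOH) = 0.0256 L × 0.259 mol/L = 6.63 × 10^-3 mol
From the 1:2 ratio, n(H2C2O4) = 1/2 × 6.63 × 10^-3 = 3.32 × 10^-3 mol
mass of H2C2O4 = 3.32 × 10^-3 × 90.03 g/mol = 0.298 g
% H2C2O4 = 0.298 / 0.374 × 100 = 79.8 %

79.8 %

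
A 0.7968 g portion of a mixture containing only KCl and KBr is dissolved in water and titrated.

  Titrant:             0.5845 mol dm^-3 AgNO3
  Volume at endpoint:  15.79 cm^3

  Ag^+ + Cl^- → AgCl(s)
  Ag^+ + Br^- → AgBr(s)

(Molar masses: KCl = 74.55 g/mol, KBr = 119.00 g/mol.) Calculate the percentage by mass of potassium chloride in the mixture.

63.46 %

n(AgNO3) = 0.01579 × 0.5845 = 9.229 × 10^-3 mol
Let x = n(KCl), y = n(KBr).
Titrant: 1x + 1y = 9.229 × 10^-3;  mass: 74.55x + 119.00y = 0.7968
Solving, x = 6.782 × 10^-3 mol, y = 2.447 × 10^-3 mol
mass of KCl = 6.782 × 10^-3 × 74.55 = 0.5056 g
% KCl = 0.5056 / 0.7968 × 100 = 63.46 %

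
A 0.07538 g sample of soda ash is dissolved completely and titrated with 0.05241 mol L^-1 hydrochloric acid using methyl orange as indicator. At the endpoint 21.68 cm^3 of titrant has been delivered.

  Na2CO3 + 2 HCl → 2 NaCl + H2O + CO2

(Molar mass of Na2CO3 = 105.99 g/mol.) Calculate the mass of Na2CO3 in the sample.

0.06022 g

n(HCl) = 0.02168 L × 0.05241 mol/L = 1.136 × 10^-3 mol
From the 1:2 ratio, n(Na2CO3) = 1/2 × 1.136 × 10^-3 = 5.681 × 10^-4 mol
mass of Na2CO3 = 5.681 × 10^-4 × 105.99 g/mol = 0.06022 g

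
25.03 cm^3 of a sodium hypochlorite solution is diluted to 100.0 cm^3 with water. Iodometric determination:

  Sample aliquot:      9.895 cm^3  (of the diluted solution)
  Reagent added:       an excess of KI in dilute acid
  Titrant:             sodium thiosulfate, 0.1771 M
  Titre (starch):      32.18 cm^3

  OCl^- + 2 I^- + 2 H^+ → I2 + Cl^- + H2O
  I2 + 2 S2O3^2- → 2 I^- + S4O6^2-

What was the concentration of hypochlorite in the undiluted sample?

n(S2O3^2-) = 0.03218 × 0.1771 = 5.699 × 10^-3 mol
n(I2) = n(S2O3^2-)/2 = 2.850 × 10^-3 mol
n(OCl^-) in the aliquot = 2.850 × 10^-3 mol (1:1 ratio)
[OCl^-]_dilute = 2.850 × 10^-3 / 0.009895 = 0.2880 mol/L
[OCl^-]_original = 0.2880 × 100.0/25.03 = 1.151 mol/L

1.151 M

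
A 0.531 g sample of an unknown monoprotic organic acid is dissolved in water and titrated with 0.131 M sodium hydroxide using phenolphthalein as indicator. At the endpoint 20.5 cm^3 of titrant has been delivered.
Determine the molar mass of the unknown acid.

n(NaOH) = 0.0205 L × 0.131 mol/L = 2.69 × 10^-3 mol
n(HA) = 2.69 × 10^-3 mol (1:1 ratio)
M = m / n = 0.531 g / 2.69 × 10^-3 mol = 198 g/mol

198 g/mol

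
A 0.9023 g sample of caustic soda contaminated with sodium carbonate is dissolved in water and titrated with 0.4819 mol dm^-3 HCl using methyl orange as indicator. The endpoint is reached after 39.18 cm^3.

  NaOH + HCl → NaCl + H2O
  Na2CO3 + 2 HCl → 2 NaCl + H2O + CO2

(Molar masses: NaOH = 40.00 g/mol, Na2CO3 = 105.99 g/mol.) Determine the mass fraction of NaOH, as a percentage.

n(HCl) = 0.03918 × 0.4819 = 0.01888 mol
Let x = n(NaOH), y = n(Na2CO3).
Titrant: 1x + 2y = 0.01888;  mass: 40.00x + 105.99y = 0.9023
Solving, x = 7.564 × 10^-3 mol, y = 5.659 × 10^-3 mol
mass of NaOH = 7.564 × 10^-3 × 40.00 = 0.3025 g
% NaOH = 0.3025 / 0.9023 × 100 = 33.53 %

33.53 %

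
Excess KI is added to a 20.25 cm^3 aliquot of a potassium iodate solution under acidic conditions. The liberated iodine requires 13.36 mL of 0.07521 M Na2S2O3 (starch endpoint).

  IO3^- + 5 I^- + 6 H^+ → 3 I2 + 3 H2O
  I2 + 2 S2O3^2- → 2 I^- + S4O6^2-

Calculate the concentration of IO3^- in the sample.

0.008270 M

n(S2O3^2-) = 0.01336 × 0.07521 = 1.005 × 10^-3 mol
n(I2) = n(S2O3^2-)/2 = 5.024 × 10^-4 mol
From the 1:3 ratio, n(IO3^-) in the aliquot = 1/3 × 5.024 × 10^-4 = 1.675 × 10^-4 mol
[IO3^-] = 1.675 × 10^-4 / 0.02025 = 0.008270 mol/L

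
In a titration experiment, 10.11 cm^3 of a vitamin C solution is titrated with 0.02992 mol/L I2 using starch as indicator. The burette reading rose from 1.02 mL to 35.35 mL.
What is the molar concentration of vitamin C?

0.1016 mol/L

C6H8O6 + I2 → C6H6O6 + 2 HI
n(I2) = 0.03433 L × 0.02992 mol/L = 1.027 × 10^-3 mol
n(C6H8O6) = 1.027 × 10^-3 mol (1:1 mole ratio)
[C6H8O6] = 1.027 × 10^-3 mol / 0.01011 L = 0.1016 mol/L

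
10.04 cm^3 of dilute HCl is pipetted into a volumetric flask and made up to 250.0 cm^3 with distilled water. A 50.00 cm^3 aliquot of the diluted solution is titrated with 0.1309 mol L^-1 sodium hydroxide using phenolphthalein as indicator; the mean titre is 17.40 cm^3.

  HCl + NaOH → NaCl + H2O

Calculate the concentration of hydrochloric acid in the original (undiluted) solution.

1.134 mol/L

n(NaOH) = 0.01740 × 0.1309 = 2.278 × 10^-3 mol
n(HCl) in the aliquot = 2.278 × 10^-3 mol (1:1 ratio)
[HCl]_dilute = 2.278 × 10^-3 / 0.05000 = 0.04555 mol/L
Dilution factor = 250.0 / 10.04 = 24.90
[HCl]_stock = 0.04555 × 24.90 = 1.134 mol/L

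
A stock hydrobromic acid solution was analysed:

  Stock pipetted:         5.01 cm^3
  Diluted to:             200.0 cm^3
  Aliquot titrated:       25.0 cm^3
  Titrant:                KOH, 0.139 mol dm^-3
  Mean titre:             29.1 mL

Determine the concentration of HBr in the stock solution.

HBr + KOH → KBr + H2O
n(KOH) = 0.0291 × 0.139 = 4.04 × 10^-3 mol
n(HBr) in the aliquot = 4.04 × 10^-3 mol (1:1 ratio)
[HBr]_dilute = 4.04 × 10^-3 / 0.0250 = 0.162 mol/L
Dilution factor = 200.0 / 5.01 = 39.92
[HBr]_stock = 0.162 × 39.92 = 6.46 mol/L

6.46 mol/L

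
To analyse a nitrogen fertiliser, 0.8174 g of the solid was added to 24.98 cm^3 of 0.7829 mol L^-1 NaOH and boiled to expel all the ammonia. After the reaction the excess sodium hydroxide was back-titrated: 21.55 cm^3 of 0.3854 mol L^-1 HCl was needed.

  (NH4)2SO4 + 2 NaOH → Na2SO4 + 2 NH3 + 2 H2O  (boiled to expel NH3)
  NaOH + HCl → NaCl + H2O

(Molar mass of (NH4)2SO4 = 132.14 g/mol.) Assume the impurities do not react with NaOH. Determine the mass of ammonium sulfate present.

0.7434 g

n(NaOH) added = 0.02498 × 0.7829 = 0.01956 mol
n(HCl) used in back-titration = 0.02155 × 0.3854 = 8.305 × 10^-3 mol
n(NaOH) left over = 8.305 × 10^-3 mol (1:1 ratio)
n(NaOH) consumed by analyte = 0.01956 − 8.305 × 10^-3 = 0.01125 mol
From the 1:2 ratio, n((NH4)2SO4) = 1/2 × 0.01125 = 5.626 × 10^-3 mol
mass of (NH4)2SO4 = 5.626 × 10^-3 × 132.14 = 0.7434 g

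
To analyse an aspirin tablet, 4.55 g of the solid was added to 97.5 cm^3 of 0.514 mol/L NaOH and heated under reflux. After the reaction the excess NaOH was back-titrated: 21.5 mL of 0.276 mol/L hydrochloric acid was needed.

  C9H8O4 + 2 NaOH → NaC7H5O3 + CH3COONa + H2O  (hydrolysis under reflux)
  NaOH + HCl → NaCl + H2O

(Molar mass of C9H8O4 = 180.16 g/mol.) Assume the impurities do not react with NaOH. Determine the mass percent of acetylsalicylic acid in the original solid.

87.5 %

n(NaOH) added = 0.0975 × 0.514 = 0.0501 mol
n(HCl) used in back-titration = 0.0215 × 0.276 = 5.93 × 10^-3 mol
n(NaOH) left over = 5.93 × 10^-3 mol (1:1 ratio)
n(NaOH) consumed by analyte = 0.0501 − 5.93 × 10^-3 = 0.0442 mol
From the 1:2 ratio, n(C9H8O4) = 1/2 × 0.0442 = 0.0221 mol
mass of C9H8O4 = 0.0221 × 180.16 = 3.98 g
% C9H8O4 = 3.98 / 4.55 × 100 = 87.5 %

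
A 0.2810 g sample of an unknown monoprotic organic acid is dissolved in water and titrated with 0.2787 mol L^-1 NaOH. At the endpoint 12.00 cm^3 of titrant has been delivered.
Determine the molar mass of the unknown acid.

n(NaOH) = 0.01200 L × 0.2787 mol/L = 3.344 × 10^-3 mol
n(HA) = 3.344 × 10^-3 mol (1:1 ratio)
M = m / n = 0.2810 g / 3.344 × 10^-3 mol = 84.02 g/mol

84.02 g/mol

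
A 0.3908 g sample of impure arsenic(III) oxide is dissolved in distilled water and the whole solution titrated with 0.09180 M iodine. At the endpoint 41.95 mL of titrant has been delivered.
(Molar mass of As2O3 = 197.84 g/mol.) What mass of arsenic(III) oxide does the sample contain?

As2O3 + 2 I2 + 2 H2O → As2O5 + 4 HI
n(I2) = 0.04195 L × 0.09180 mol/L = 3.851 × 10^-3 mol
From the 1:2 ratio, n(As2O3) = 1/2 × 3.851 × 10^-3 = 1.926 × 10^-3 mol
mass of As2O3 = 1.926 × 10^-3 × 197.84 g/mol = 0.3809 g

0.3809 g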